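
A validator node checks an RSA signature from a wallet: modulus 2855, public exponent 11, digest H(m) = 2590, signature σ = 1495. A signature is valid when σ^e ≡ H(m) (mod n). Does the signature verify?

Squares mod 2855: σ^1≡1495, σ^2≡2415, σ^4≡2315, σ^8≡390
11 = 8 + 2 + 1, so σ^11 ≡ 390·2415·1495 ≡ 2590 (mod 2855)
Since 2590 equals the digest 2590, verification succeeds.

verifies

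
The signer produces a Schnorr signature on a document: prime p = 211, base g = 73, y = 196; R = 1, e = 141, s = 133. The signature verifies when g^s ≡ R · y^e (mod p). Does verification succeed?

g^s mod p:
73^2 = 5329 ≡ 54
73^4 ≡ 54^2 = 2916 ≡ 173
73^8 ≡ 173^2 = 29929 ≡ 178
73^16 ≡ 178^2 = 31684 ≡ 34
73^32 ≡ 34^2 = 1156 ≡ 101
73^64 ≡ 101^2 = 10201 ≡ 73
73^128 ≡ 73^2 = 5329 ≡ 54
133 = 128 + 4 + 1, so 73^133 ≡ 54·173·73 ≡ 14 (mod 211)
R · y^e mod p:
196^2 = 38416 ≡ 14
196^4 ≡ 14^2 = 196
196^8 ≡ 196^2 = 38416 ≡ 14
196^16 ≡ 14^2 = 196
196^32 ≡ 196^2 = 38416 ≡ 14
196^64 ≡ 14^2 = 196
196^128 ≡ 196^2 = 38416 ≡ 14
141 = 128 + 8 + 4 + 1, so 196^141 ≡ 14·14·196·196 ≡ 1 (mod 211)
1·1 = 1 ≡ 1 (mod 211)
14 ≠ 1; the check fails.

fails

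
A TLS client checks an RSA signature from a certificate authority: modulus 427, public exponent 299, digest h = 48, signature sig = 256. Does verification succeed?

fails

sig^2 ≡ 256^2 = 65536 ≡ 205
sig^4 ≡ 205^2 = 42025 ≡ 179
sig^8 ≡ 179^2 = 32041 ≡ 16
sig^16 ≡ 16^2 = 256
sig^32 ≡ 256^2 = 65536 ≡ 205
sig^64 ≡ 205^2 = 42025 ≡ 179
sig^128 ≡ 179^2 = 32041 ≡ 16
sig^256 ≡ 16^2 = 256
299 = 256 + 32 + 8 + 2 + 1, so sig^299 ≡ 256·205·16·205·256 ≡ 422 (mod 427)
The recovered value 422 does not match the digest 48.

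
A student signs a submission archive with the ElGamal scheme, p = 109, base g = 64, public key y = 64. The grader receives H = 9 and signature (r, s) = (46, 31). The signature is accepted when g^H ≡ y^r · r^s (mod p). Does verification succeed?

passes

Left side g^H mod p:
64^2 = 4096 ≡ 63
64^4 ≡ 63^2 = 3969 ≡ 45
64^8 ≡ 45^2 = 2025 ≡ 63
9 = 8 + 1, so 64^9 ≡ 63·64 ≡ 108 (mod 109)
Right side y^r · r^s mod p:
64^2 = 4096 ≡ 63
64^4 ≡ 63^2 = 3969 ≡ 45
64^8 ≡ 45^2 = 2025 ≡ 63
64^16 ≡ 63^2 = 3969 ≡ 45
64^32 ≡ 45^2 = 2025 ≡ 63
46 = 32 + 8 + 4 + 2, so 64^46 ≡ 63·63·45·63 ≡ 45 (mod 109)
46^2 = 2116 ≡ 45
46^4 ≡ 45^2 = 2025 ≡ 63
46^8 ≡ 63^2 = 3969 ≡ 45
46^16 ≡ 45^2 = 2025 ≡ 63
31 = 16 + 8 + 4 + 2 + 1, so 46^31 ≡ 63·45·63·45·46 ≡ 46 (mod 109)
45·46 = 2070 ≡ 108 (mod 109)
108 ≡ 108 (mod 109), so the signature is genuine.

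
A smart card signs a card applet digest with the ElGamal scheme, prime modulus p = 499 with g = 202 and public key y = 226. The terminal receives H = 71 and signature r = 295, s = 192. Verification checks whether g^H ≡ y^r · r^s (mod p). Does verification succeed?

Left side g^H mod p:
Squares mod 499: 202^1≡202, 202^2≡385, 202^4≡22, 202^8≡484, 202^16≡225, 202^32≡226, 202^64≡178
71 = 64 + 4 + 2 + 1, so 202^71 ≡ 178·22·385·202 ≡ 135 (mod 499)
Right side y^r · r^s mod p:
Squares mod 499: 226^1≡226, 226^2≡178, 226^4≡247, 226^8≡131, 226^16≡195, 226^32≡101, 226^64≡221, 226^128≡438, 226^256≡228
295 = 256 + 32 + 4 + 2 + 1, so 226^295 ≡ 228·101·247·178·226 ≡ 405 (mod 499)
Squares mod 499: 295^1≡295, 295^2≡199, 295^4≡180, 295^8≡464, 295^16≡227, 295^32≡132, 295^64≡458, 295^128≡184
192 = 128 + 64, so 295^192 ≡ 184·458 ≡ 440 (mod 499)
405·440 = 178200 ≡ 57 (mod 499)
135 ≠ 57, so verification fails.

fails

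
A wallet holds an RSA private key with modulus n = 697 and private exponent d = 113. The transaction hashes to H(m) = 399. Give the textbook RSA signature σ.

212

(H(m))^2 ≡ 399^2 = 159201 ≡ 285
(H(m))^4 ≡ 285^2 = 81225 ≡ 373
(H(m))^8 ≡ 373^2 = 139129 ≡ 426
(H(m))^16 ≡ 426^2 = 181476 ≡ 256
(H(m))^32 ≡ 256^2 = 65536 ≡ 18
(H(m))^64 ≡ 18^2 = 324
113 = 64 + 32 + 16 + 1, so (H(m))^113 ≡ 324·18·256·399 ≡ 212 (mod 697)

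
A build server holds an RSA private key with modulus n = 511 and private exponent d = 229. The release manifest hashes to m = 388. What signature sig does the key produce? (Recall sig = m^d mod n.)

m^2 ≡ 388^2 = 150544 ≡ 310
m^4 ≡ 310^2 = 96100 ≡ 32
m^8 ≡ 32^2 = 1024 ≡ 2
m^16 ≡ 2^2 = 4
m^32 ≡ 4^2 = 16
m^64 ≡ 16^2 = 256
m^128 ≡ 256^2 = 65536 ≡ 128
229 = 128 + 64 + 32 + 4 + 1, so m^229 ≡ 128·256·16·32·388 ≡ 304 (mod 511)

304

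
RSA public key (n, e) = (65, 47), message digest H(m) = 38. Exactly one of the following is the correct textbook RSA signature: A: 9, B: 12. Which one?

Candidate A: 9^47 mod 65 = 29
Candidate B: 12^47 mod 65 = 38
  → matches H(m) = 38

B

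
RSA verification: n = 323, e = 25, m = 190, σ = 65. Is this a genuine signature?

forged

σ^25 mod 323 = 122
σ^25 mod 323 = 122, but m = 190.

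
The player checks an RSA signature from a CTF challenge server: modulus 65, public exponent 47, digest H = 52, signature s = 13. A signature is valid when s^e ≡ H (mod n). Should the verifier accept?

s^2 ≡ 13^2 = 169 ≡ 39
s^4 ≡ 39^2 = 1521 ≡ 26
s^8 ≡ 26^2 = 676 ≡ 26
s^16 ≡ 26^2 = 676 ≡ 26
s^32 ≡ 26^2 = 676 ≡ 26
47 = 32 + 8 + 4 + 2 + 1, so s^47 ≡ 26·26·26·39·13 ≡ 52 (mod 65)
52 = H, so the signature checks out.

accept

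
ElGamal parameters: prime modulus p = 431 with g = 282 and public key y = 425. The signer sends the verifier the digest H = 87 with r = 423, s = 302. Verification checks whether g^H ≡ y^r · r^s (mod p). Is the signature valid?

Left side g^H mod p:
282^87 mod 431 = 282
Right side y^r · r^s mod p:
425^423 mod 431 = 143
423^302 mod 431 = 8
143·8 = 1144 ≡ 282 (mod 431)
282 ≡ 282 (mod 431), so the signature is genuine.

valid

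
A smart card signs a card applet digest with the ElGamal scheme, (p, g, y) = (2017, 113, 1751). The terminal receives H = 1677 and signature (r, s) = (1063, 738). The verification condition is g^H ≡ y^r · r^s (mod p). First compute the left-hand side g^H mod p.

266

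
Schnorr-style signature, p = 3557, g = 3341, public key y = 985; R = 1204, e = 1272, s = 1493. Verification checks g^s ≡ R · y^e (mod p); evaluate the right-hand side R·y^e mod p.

2634

985^2 = 970225 ≡ 2721
985^4 ≡ 2721^2 = 7403841 ≡ 1724
985^8 ≡ 1724^2 = 2972176 ≡ 2081
985^16 ≡ 2081^2 = 4330561 ≡ 1692
985^32 ≡ 1692^2 = 2862864 ≡ 3036
985^64 ≡ 3036^2 = 9217296 ≡ 1109
985^128 ≡ 1109^2 = 1229881 ≡ 2716
985^256 ≡ 2716^2 = 7376656 ≡ 2995
985^512 ≡ 2995^2 = 8970025 ≡ 2828
985^1024 ≡ 2828^2 = 7997584 ≡ 1448
1272 = 1024 + 128 + 64 + 32 + 16 + 8, so 985^1272 ≡ 1448·2716·1109·3036·1692·2081 ≡ 79 (mod 3557)
R · y^e ≡ 1204·79 = 95116 ≡ 2634 (mod 3557)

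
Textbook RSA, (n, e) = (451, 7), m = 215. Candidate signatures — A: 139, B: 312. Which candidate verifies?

Candidate A: 139^2 = 19321 ≡ 379; 139^4 ≡ 379^2 = 143641 ≡ 223; 7 = 4 + 2 + 1, so 139^7 ≡ 223·379·139 ≡ 215 (mod 451)
  → matches m = 215
Candidate B: 312^2 = 97344 ≡ 379; 312^4 ≡ 379^2 = 143641 ≡ 223; 7 = 4 + 2 + 1, so 312^7 ≡ 223·379·312 ≡ 236 (mod 451)

A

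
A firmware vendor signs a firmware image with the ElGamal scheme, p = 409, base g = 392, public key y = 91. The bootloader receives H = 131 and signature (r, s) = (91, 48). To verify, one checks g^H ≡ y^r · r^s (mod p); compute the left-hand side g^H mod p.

4

Squares mod 409: 392^1≡392, 392^2≡289, 392^4≡85, 392^8≡272, 392^16≡364, 392^32≡389, 392^64≡400, 392^128≡81
131 = 128 + 2 + 1, so 392^131 ≡ 81·289·392 ≡ 4 (mod 409)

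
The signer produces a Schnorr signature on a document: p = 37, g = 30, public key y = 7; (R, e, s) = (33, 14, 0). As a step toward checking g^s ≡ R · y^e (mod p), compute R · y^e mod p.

1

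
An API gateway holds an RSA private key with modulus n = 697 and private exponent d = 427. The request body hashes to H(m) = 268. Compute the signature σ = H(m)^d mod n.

276

Squares mod 697: (H(m))^1≡268, (H(m))^2≡33, (H(m))^4≡392, (H(m))^8≡324, (H(m))^16≡426, (H(m))^32≡256, (H(m))^64≡18, (H(m))^128≡324, (H(m))^256≡426
427 = 256 + 128 + 32 + 8 + 2 + 1, so (H(m))^427 ≡ 426·324·256·324·33·268 ≡ 276 (mod 697)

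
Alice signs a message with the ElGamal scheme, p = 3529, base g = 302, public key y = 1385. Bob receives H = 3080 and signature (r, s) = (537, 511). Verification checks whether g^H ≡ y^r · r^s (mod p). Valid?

yes

Left side g^H mod p:
302^2 = 91204 ≡ 2979
302^4 ≡ 2979^2 = 8874441 ≡ 2535
302^8 ≡ 2535^2 = 6426225 ≡ 3445
302^16 ≡ 3445^2 = 11868025 ≡ 3527
302^32 ≡ 3527^2 = 12439729 ≡ 4
302^64 ≡ 4^2 = 16
302^128 ≡ 16^2 = 256
302^256 ≡ 256^2 = 65536 ≡ 2014
302^512 ≡ 2014^2 = 4056196 ≡ 1375
302^1024 ≡ 1375^2 = 1890625 ≡ 2610
302^2048 ≡ 2610^2 = 6812100 ≡ 1130
3080 = 2048 + 1024 + 8, so 302^3080 ≡ 1130·2610·3445 ≡ 1658 (mod 3529)
Right side y^r · r^s mod p:
1385^2 = 1918225 ≡ 1978
1385^4 ≡ 1978^2 = 3912484 ≡ 2352
1385^8 ≡ 2352^2 = 5531904 ≡ 1961
1385^16 ≡ 1961^2 = 3845521 ≡ 2440
1385^32 ≡ 2440^2 = 5953600 ≡ 177
1385^64 ≡ 177^2 = 31329 ≡ 3097
1385^128 ≡ 3097^2 = 9591409 ≡ 3116
1385^256 ≡ 3116^2 = 9709456 ≡ 1177
1385^512 ≡ 1177^2 = 1385329 ≡ 1961
537 = 512 + 16 + 8 + 1, so 1385^537 ≡ 1961·2440·1961·1385 ≡ 1644 (mod 3529)
537^2 = 288369 ≡ 2520
537^4 ≡ 2520^2 = 6350400 ≡ 1729
537^8 ≡ 1729^2 = 2989441 ≡ 378
537^16 ≡ 378^2 = 142884 ≡ 1724
537^32 ≡ 1724^2 = 2972176 ≡ 758
537^64 ≡ 758^2 = 574564 ≡ 2866
537^128 ≡ 2866^2 = 8213956 ≡ 1973
537^256 ≡ 1973^2 = 3892729 ≡ 242
511 = 256 + 128 + 64 + 32 + 16 + 8 + 4 + 2 + 1, so 537^511 ≡ 242·1973·2866·758·1724·378·1729·2520·537 ≡ 2212 (mod 3529)
1644·2212 = 3636528 ≡ 1658 (mod 3529)
1658 ≡ 1658 (mod 3529), so the signature is genuine.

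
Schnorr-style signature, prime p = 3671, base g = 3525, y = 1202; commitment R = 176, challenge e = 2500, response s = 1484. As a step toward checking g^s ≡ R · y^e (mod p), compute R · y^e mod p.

1202^2 = 1444804 ≡ 2101
1202^4 ≡ 2101^2 = 4414201 ≡ 1659
1202^8 ≡ 1659^2 = 2752281 ≡ 2702
1202^16 ≡ 2702^2 = 7300804 ≡ 2856
1202^32 ≡ 2856^2 = 8156736 ≡ 3445
1202^64 ≡ 3445^2 = 11868025 ≡ 3353
1202^128 ≡ 3353^2 = 11242609 ≡ 2007
1202^256 ≡ 2007^2 = 4028049 ≡ 962
1202^512 ≡ 962^2 = 925444 ≡ 352
1202^1024 ≡ 352^2 = 123904 ≡ 2761
1202^2048 ≡ 2761^2 = 7623121 ≡ 2125
2500 = 2048 + 256 + 128 + 64 + 4, so 1202^2500 ≡ 2125·962·2007·3353·1659 ≡ 3088 (mod 3671)
R · y^e ≡ 176·3088 = 543488 ≡ 180 (mod 3671)

180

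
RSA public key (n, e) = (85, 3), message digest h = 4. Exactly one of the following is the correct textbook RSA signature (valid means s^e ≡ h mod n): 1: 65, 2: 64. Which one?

Candidate 1: 65^2 = 4225 ≡ 60; 3 = 2 + 1, so 65^3 ≡ 60·65 ≡ 75 (mod 85)
Candidate 2: 64^2 = 4096 ≡ 16; 3 = 2 + 1, so 64^3 ≡ 16·64 ≡ 4 (mod 85)
  → matches h = 4

2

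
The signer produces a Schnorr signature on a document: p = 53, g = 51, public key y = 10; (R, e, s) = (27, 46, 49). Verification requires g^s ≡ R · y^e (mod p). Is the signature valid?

valid

g^s mod p:
51^2 = 2601 ≡ 4
51^4 ≡ 4^2 = 16
51^8 ≡ 16^2 = 256 ≡ 44
51^16 ≡ 44^2 = 1936 ≡ 28
51^32 ≡ 28^2 = 784 ≡ 42
49 = 32 + 16 + 1, so 51^49 ≡ 42·28·51 ≡ 33 (mod 53)
R · y^e mod p:
10^2 = 100 ≡ 47
10^4 ≡ 47^2 = 2209 ≡ 36
10^8 ≡ 36^2 = 1296 ≡ 24
10^16 ≡ 24^2 = 576 ≡ 46
10^32 ≡ 46^2 = 2116 ≡ 49
46 = 32 + 8 + 4 + 2, so 10^46 ≡ 49·24·36·47 ≡ 13 (mod 53)
27·13 = 351 ≡ 33 (mod 53)
33 ≡ 33 (mod 53); signature holds.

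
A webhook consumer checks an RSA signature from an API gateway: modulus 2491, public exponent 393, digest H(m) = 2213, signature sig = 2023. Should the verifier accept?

accept

sig^393 mod 2491 = 2213
sig^393 mod 2491 = 2213 matches H(m).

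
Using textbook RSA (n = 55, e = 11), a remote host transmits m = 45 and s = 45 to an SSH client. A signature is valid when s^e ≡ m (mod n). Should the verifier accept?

Squares mod 55: s^1≡45, s^2≡45, s^4≡45, s^8≡45
11 = 8 + 2 + 1, so s^11 ≡ 45·45·45 ≡ 45 (mod 55)
s^11 mod 55 = 45 matches m.

accept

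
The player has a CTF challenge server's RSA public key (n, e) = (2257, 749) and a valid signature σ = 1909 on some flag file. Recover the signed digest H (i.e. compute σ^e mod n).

1203

Squares mod 2257: σ^1≡1909, σ^2≡1483, σ^4≡971, σ^8≡1672, σ^16≡1418, σ^32≡1994, σ^64≡1459, σ^128≡330, σ^256≡564, σ^512≡2116
749 = 512 + 128 + 64 + 32 + 8 + 4 + 1, so σ^749 ≡ 2116·330·1459·1994·1672·971·1909 ≡ 1203 (mod 2257)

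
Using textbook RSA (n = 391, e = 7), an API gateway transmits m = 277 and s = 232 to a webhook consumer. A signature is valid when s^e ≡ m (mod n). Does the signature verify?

does not verify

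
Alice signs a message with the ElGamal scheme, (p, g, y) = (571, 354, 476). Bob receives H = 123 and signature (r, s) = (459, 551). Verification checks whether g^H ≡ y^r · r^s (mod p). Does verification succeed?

fails

Left side g^H mod p:
354^2 = 125316 ≡ 267
354^4 ≡ 267^2 = 71289 ≡ 485
354^8 ≡ 485^2 = 235225 ≡ 544
354^16 ≡ 544^2 = 295936 ≡ 158
354^32 ≡ 158^2 = 24964 ≡ 411
354^64 ≡ 411^2 = 168921 ≡ 476
123 = 64 + 32 + 16 + 8 + 2 + 1, so 354^123 ≡ 476·411·158·544·267·354 ≡ 294 (mod 571)
Right side y^r · r^s mod p:
476^2 = 226576 ≡ 460
476^4 ≡ 460^2 = 211600 ≡ 330
476^8 ≡ 330^2 = 108900 ≡ 410
476^16 ≡ 410^2 = 168100 ≡ 226
476^32 ≡ 226^2 = 51076 ≡ 257
476^64 ≡ 257^2 = 66049 ≡ 384
476^128 ≡ 384^2 = 147456 ≡ 138
476^256 ≡ 138^2 = 19044 ≡ 201
459 = 256 + 128 + 64 + 8 + 2 + 1, so 476^459 ≡ 201·138·384·410·460·476 ≡ 523 (mod 571)
459^2 = 210681 ≡ 553
459^4 ≡ 553^2 = 305809 ≡ 324
459^8 ≡ 324^2 = 104976 ≡ 483
459^16 ≡ 483^2 = 233289 ≡ 321
459^32 ≡ 321^2 = 103041 ≡ 261
459^64 ≡ 261^2 = 68121 ≡ 172
459^128 ≡ 172^2 = 29584 ≡ 463
459^256 ≡ 463^2 = 214369 ≡ 244
459^512 ≡ 244^2 = 59536 ≡ 152
551 = 512 + 32 + 4 + 2 + 1, so 459^551 ≡ 152·261·324·553·459 ≡ 500 (mod 571)
523·500 = 261500 ≡ 553 (mod 571)
294 ≠ 553, so verification fails.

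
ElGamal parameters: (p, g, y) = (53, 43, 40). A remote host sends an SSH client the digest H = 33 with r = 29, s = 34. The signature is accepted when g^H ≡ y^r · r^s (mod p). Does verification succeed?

passes

Left side g^H mod p:
Squares mod 53: 43^1≡43, 43^2≡47, 43^4≡36, 43^8≡24, 43^16≡46, 43^32≡49
33 = 32 + 1, so 43^33 ≡ 49·43 ≡ 40 (mod 53)
Right side y^r · r^s mod p:
Squares mod 53: 40^1≡40, 40^2≡10, 40^4≡47, 40^8≡36, 40^16≡24
29 = 16 + 8 + 4 + 1, so 40^29 ≡ 24·36·47·40 ≡ 29 (mod 53)
Squares mod 53: 29^1≡29, 29^2≡46, 29^4≡49, 29^8≡16, 29^16≡44, 29^32≡28
34 = 32 + 2, so 29^34 ≡ 28·46 ≡ 16 (mod 53)
29·16 = 464 ≡ 40 (mod 53)
40 ≡ 40 (mod 53), so the signature is genuine.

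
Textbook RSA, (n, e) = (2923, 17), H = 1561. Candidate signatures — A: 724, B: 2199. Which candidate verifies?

Candidate A: 724^2 = 524176 ≡ 959; 724^4 ≡ 959^2 = 919681 ≡ 1859; 724^8 ≡ 1859^2 = 3455881 ≡ 895; 724^16 ≡ 895^2 = 801025 ≡ 123; 17 = 16 + 1, so 724^17 ≡ 123·724 ≡ 1362 (mod 2923)
Candidate B: 2199^2 = 4835601 ≡ 959; 2199^4 ≡ 959^2 = 919681 ≡ 1859; 2199^8 ≡ 1859^2 = 3455881 ≡ 895; 2199^16 ≡ 895^2 = 801025 ≡ 123; 17 = 16 + 1, so 2199^17 ≡ 123·2199 ≡ 1561 (mod 2923)
  → matches H = 1561

B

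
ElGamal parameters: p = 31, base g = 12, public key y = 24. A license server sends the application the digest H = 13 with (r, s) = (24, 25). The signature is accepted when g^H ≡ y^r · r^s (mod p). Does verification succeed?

passes

Left side g^H mod p:
12^2 = 144 ≡ 20
12^4 ≡ 20^2 = 400 ≡ 28
12^8 ≡ 28^2 = 784 ≡ 9
13 = 8 + 4 + 1, so 12^13 ≡ 9·28·12 ≡ 17 (mod 31)
Right side y^r · r^s mod p:
24^2 = 576 ≡ 18
24^4 ≡ 18^2 = 324 ≡ 14
24^8 ≡ 14^2 = 196 ≡ 10
24^16 ≡ 10^2 = 100 ≡ 7
24 = 16 + 8, so 24^24 ≡ 7·10 ≡ 8 (mod 31)
24^2 = 576 ≡ 18
24^4 ≡ 18^2 = 324 ≡ 14
24^8 ≡ 14^2 = 196 ≡ 10
24^16 ≡ 10^2 = 100 ≡ 7
25 = 16 + 8 + 1, so 24^25 ≡ 7·10·24 ≡ 6 (mod 31)
8·6 = 48 ≡ 17 (mod 31)
17 ≡ 17 (mod 31), so the signature is genuine.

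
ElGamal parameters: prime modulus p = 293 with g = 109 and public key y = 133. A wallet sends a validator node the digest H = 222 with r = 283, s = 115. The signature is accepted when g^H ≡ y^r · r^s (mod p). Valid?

Left side g^H mod p:
109^2 = 11881 ≡ 161
109^4 ≡ 161^2 = 25921 ≡ 137
109^8 ≡ 137^2 = 18769 ≡ 17
109^16 ≡ 17^2 = 289
109^32 ≡ 289^2 = 83521 ≡ 16
109^64 ≡ 16^2 = 256
109^128 ≡ 256^2 = 65536 ≡ 197
222 = 128 + 64 + 16 + 8 + 4 + 2, so 109^222 ≡ 197·256·289·17·137·161 ≡ 262 (mod 293)
Right side y^r · r^s mod p:
133^2 = 17689 ≡ 109
133^4 ≡ 109^2 = 11881 ≡ 161
133^8 ≡ 161^2 = 25921 ≡ 137
133^16 ≡ 137^2 = 18769 ≡ 17
133^32 ≡ 17^2 = 289
133^64 ≡ 289^2 = 83521 ≡ 16
133^128 ≡ 16^2 = 256
133^256 ≡ 256^2 = 65536 ≡ 197
283 = 256 + 16 + 8 + 2 + 1, so 133^283 ≡ 197·17·137·109·133 ≡ 16 (mod 293)
283^2 = 80089 ≡ 100
283^4 ≡ 100^2 = 10000 ≡ 38
283^8 ≡ 38^2 = 1444 ≡ 272
283^16 ≡ 272^2 = 73984 ≡ 148
283^32 ≡ 148^2 = 21904 ≡ 222
283^64 ≡ 222^2 = 49284 ≡ 60
115 = 64 + 32 + 16 + 2 + 1, so 283^115 ≡ 60·222·148·100·283 ≡ 256 (mod 293)
16·256 = 4096 ≡ 287 (mod 293)
262 ≠ 287, so verification fails.

no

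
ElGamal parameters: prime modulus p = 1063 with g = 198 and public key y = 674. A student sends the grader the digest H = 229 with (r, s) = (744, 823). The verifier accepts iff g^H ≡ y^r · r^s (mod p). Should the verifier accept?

reject

Left side g^H mod p:
198^229 mod 1063 = 556
Right side y^r · r^s mod p:
674^744 mod 1063 = 474
744^823 mod 1063 = 93
474·93 = 44082 ≡ 499 (mod 1063)
556 ≠ 499, so verification fails.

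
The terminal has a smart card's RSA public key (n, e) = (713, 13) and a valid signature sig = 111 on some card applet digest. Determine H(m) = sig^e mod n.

sig^13 mod 713 = 237

237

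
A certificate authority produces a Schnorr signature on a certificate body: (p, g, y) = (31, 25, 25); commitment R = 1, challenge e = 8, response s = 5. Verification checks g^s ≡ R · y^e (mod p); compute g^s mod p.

25^2 = 625 ≡ 5
25^4 ≡ 5^2 = 25
5 = 4 + 1, so 25^5 ≡ 25·25 ≡ 5 (mod 31)

5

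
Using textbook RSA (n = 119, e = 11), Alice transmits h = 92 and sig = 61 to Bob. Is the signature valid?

invalid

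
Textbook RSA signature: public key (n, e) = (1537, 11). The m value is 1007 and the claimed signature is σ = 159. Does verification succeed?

fails

σ^11 mod 1537 = 530
530 ≠ 1007, so verification fails.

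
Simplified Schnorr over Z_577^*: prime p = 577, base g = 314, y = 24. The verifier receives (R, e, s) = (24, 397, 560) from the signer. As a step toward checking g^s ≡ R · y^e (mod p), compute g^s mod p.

314^2 = 98596 ≡ 506
314^4 ≡ 506^2 = 256036 ≡ 425
314^8 ≡ 425^2 = 180625 ≡ 24
314^16 ≡ 24^2 = 576
314^32 ≡ 576^2 = 331776 ≡ 1
314^64 ≡ 1^2 = 1
314^128 ≡ 1^2 = 1
314^256 ≡ 1^2 = 1
314^512 ≡ 1^2 = 1
560 = 512 + 32 + 16, so 314^560 ≡ 1·1·576 ≡ 576 (mod 577)

576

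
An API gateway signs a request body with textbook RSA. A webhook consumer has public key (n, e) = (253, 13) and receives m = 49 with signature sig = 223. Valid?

sig^2 ≡ 223^2 = 49729 ≡ 141
sig^4 ≡ 141^2 = 19881 ≡ 147
sig^8 ≡ 147^2 = 21609 ≡ 104
13 = 8 + 4 + 1, so sig^13 ≡ 104·147·223 ≡ 49 (mod 253)
Since 49 equals the digest 49, verification succeeds.

yes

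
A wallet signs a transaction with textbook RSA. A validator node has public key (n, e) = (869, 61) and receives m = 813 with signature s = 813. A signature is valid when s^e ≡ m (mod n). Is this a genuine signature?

genuine

s^2 ≡ 813^2 = 660969 ≡ 529
s^4 ≡ 529^2 = 279841 ≡ 23
s^8 ≡ 23^2 = 529
s^16 ≡ 529^2 = 279841 ≡ 23
s^32 ≡ 23^2 = 529
61 = 32 + 16 + 8 + 4 + 1, so s^61 ≡ 529·23·529·23·813 ≡ 813 (mod 869)
s^61 mod 869 = 813 matches m.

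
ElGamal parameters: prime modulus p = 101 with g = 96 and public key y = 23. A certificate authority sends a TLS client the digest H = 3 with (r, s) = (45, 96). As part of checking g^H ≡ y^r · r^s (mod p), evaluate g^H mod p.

96^2 = 9216 ≡ 25
3 = 2 + 1, so 96^3 ≡ 25·96 ≡ 77 (mod 101)

77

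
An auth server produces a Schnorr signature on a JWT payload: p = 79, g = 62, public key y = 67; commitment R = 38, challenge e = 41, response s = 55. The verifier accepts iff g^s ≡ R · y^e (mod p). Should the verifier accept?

reject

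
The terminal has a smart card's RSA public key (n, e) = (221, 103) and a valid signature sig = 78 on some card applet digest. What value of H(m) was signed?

39

sig^2 ≡ 78^2 = 6084 ≡ 117
sig^4 ≡ 117^2 = 13689 ≡ 208
sig^8 ≡ 208^2 = 43264 ≡ 169
sig^16 ≡ 169^2 = 28561 ≡ 52
sig^32 ≡ 52^2 = 2704 ≡ 52
sig^64 ≡ 52^2 = 2704 ≡ 52
103 = 64 + 32 + 4 + 2 + 1, so sig^103 ≡ 52·52·208·117·78 ≡ 39 (mod 221)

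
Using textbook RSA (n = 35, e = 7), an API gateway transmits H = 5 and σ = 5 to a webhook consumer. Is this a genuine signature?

σ^2 ≡ 5^2 = 25
σ^4 ≡ 25^2 = 625 ≡ 30
7 = 4 + 2 + 1, so σ^7 ≡ 30·25·5 ≡ 5 (mod 35)
Since 5 equals the digest 5, verification succeeds.

genuine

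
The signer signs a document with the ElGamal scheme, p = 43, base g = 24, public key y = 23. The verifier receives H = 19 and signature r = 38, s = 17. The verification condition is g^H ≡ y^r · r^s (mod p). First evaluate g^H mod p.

38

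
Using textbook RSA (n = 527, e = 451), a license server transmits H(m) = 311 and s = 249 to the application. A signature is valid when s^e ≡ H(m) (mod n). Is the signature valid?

valid

s^451 mod 527 = 311
311 = H(m), so the signature checks out.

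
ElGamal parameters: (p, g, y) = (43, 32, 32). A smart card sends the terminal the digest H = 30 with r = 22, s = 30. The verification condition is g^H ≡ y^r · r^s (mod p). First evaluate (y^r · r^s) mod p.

32^2 = 1024 ≡ 35
32^4 ≡ 35^2 = 1225 ≡ 21
32^8 ≡ 21^2 = 441 ≡ 11
32^16 ≡ 11^2 = 121 ≡ 35
22 = 16 + 4 + 2, so 32^22 ≡ 35·21·35 ≡ 11 (mod 43)
22^2 = 484 ≡ 11
22^4 ≡ 11^2 = 121 ≡ 35
22^8 ≡ 35^2 = 1225 ≡ 21
22^16 ≡ 21^2 = 441 ≡ 11
30 = 16 + 8 + 4 + 2, so 22^30 ≡ 11·21·35·11 ≡ 11 (mod 43)
y^r · r^s ≡ 11·11 = 121 ≡ 35 (mod 43)

35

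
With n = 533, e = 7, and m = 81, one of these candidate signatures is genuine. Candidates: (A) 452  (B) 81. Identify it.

Candidate A: 452^2 = 204304 ≡ 165; 452^4 ≡ 165^2 = 27225 ≡ 42; 7 = 4 + 2 + 1, so 452^7 ≡ 42·165·452 ≡ 452 (mod 533)
Candidate B: 81^2 = 6561 ≡ 165; 81^4 ≡ 165^2 = 27225 ≡ 42; 7 = 4 + 2 + 1, so 81^7 ≡ 42·165·81 ≡ 81 (mod 533)
  → matches m = 81

B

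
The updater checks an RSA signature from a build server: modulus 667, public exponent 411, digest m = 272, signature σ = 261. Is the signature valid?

σ^2 ≡ 261^2 = 68121 ≡ 87
σ^4 ≡ 87^2 = 7569 ≡ 232
σ^8 ≡ 232^2 = 53824 ≡ 464
σ^16 ≡ 464^2 = 215296 ≡ 522
σ^32 ≡ 522^2 = 272484 ≡ 348
σ^64 ≡ 348^2 = 121104 ≡ 377
σ^128 ≡ 377^2 = 142129 ≡ 58
σ^256 ≡ 58^2 = 3364 ≡ 29
411 = 256 + 128 + 16 + 8 + 2 + 1, so σ^411 ≡ 29·58·522·464·87·261 ≡ 232 (mod 667)
232 ≠ 272, so verification fails.

invalid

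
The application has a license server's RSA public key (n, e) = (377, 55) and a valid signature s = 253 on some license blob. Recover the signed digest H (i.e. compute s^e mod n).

s^2 ≡ 253^2 = 64009 ≡ 296
s^4 ≡ 296^2 = 87616 ≡ 152
s^8 ≡ 152^2 = 23104 ≡ 107
s^16 ≡ 107^2 = 11449 ≡ 139
s^32 ≡ 139^2 = 19321 ≡ 94
55 = 32 + 16 + 4 + 2 + 1, so s^55 ≡ 94·139·152·296·253 ≡ 163 (mod 377)

163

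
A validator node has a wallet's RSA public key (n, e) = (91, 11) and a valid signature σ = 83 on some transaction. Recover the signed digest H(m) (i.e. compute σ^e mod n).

σ^2 ≡ 83^2 = 6889 ≡ 64
σ^4 ≡ 64^2 = 4096 ≡ 1
σ^8 ≡ 1^2 = 1
11 = 8 + 2 + 1, so σ^11 ≡ 1·64·83 ≡ 34 (mod 91)

34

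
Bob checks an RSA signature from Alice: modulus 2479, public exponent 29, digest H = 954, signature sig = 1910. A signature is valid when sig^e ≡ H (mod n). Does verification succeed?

fails

Squares mod 2479: sig^1≡1910, sig^2≡1491, sig^4≡1897, sig^8≡1580, sig^16≡47
29 = 16 + 8 + 4 + 1, so sig^29 ≡ 47·1580·1897·1910 ≡ 1525 (mod 2479)
1525 ≠ 954, so verification fails.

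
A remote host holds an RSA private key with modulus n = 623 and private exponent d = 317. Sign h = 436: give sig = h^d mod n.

249

h^2 ≡ 436^2 = 190096 ≡ 81
h^4 ≡ 81^2 = 6561 ≡ 331
h^8 ≡ 331^2 = 109561 ≡ 536
h^16 ≡ 536^2 = 287296 ≡ 93
h^32 ≡ 93^2 = 8649 ≡ 550
h^64 ≡ 550^2 = 302500 ≡ 345
h^128 ≡ 345^2 = 119025 ≡ 32
h^256 ≡ 32^2 = 1024 ≡ 401
317 = 256 + 32 + 16 + 8 + 4 + 1, so h^317 ≡ 401·550·93·536·331·436 ≡ 249 (mod 623)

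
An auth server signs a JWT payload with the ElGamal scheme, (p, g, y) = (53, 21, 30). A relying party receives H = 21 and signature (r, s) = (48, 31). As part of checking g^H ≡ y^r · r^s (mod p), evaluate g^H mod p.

21^2 = 441 ≡ 17
21^4 ≡ 17^2 = 289 ≡ 24
21^8 ≡ 24^2 = 576 ≡ 46
21^16 ≡ 46^2 = 2116 ≡ 49
21 = 16 + 4 + 1, so 21^21 ≡ 49·24·21 ≡ 51 (mod 53)

51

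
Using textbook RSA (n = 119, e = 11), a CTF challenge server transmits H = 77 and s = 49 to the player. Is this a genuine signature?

genuine

s^2 ≡ 49^2 = 2401 ≡ 21
s^4 ≡ 21^2 = 441 ≡ 84
s^8 ≡ 84^2 = 7056 ≡ 35
11 = 8 + 2 + 1, so s^11 ≡ 35·21·49 ≡ 77 (mod 119)
s^11 mod 119 = 77 matches H.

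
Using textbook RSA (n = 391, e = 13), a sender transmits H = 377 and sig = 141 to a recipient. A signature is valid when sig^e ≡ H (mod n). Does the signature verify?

sig^2 ≡ 141^2 = 19881 ≡ 331
sig^4 ≡ 331^2 = 109561 ≡ 81
sig^8 ≡ 81^2 = 6561 ≡ 305
13 = 8 + 4 + 1, so sig^13 ≡ 305·81·141 ≡ 377 (mod 391)
Since 377 equals the digest 377, verification succeeds.

verifies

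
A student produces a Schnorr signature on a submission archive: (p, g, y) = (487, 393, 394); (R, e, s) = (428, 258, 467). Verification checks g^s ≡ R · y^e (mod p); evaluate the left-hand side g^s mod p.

314

Squares mod 487: 393^1≡393, 393^2≡70, 393^4≡30, 393^8≡413, 393^16≡119, 393^32≡38, 393^64≡470, 393^128≡289, 393^256≡244
467 = 256 + 128 + 64 + 16 + 2 + 1, so 393^467 ≡ 244·289·470·119·70·393 ≡ 314 (mod 487)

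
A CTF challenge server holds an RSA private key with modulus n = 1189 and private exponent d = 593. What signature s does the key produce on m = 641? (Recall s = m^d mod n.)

1113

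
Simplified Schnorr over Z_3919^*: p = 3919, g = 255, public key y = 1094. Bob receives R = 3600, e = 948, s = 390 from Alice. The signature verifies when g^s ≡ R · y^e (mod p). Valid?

no

g^s mod p:
Squares mod 3919: 255^1≡255, 255^2≡2321, 255^4≡2335, 255^8≡896, 255^16≡3340, 255^32≡2126, 255^64≡1269, 255^128≡3571, 255^256≡3534
390 = 256 + 128 + 4 + 2, so 255^390 ≡ 3534·3571·2335·2321 ≡ 849 (mod 3919)
R · y^e mod p:
Squares mod 3919: 1094^1≡1094, 1094^2≡1541, 1094^4≡3686, 1094^8≡3342, 1094^16≡3733, 1094^32≡3244, 1094^64≡1021, 1094^128≡3906, 1094^256≡169, 1094^512≡1128
948 = 512 + 256 + 128 + 32 + 16 + 4, so 1094^948 ≡ 1128·169·3906·3244·3733·3686 ≡ 3854 (mod 3919)
3600·3854 = 13874400 ≡ 1140 (mod 3919)
849 ≠ 1140; the check fails.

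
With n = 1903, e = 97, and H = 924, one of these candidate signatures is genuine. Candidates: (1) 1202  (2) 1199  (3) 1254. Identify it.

2

Candidate 1: Squares mod 1903: 1202^1≡1202, 1202^2≡427, 1202^4≡1544, 1202^8≡1380, 1202^16≡1400, 1202^32≡1813, 1202^64≡488; 97 = 64 + 32 + 1, so 1202^97 ≡ 488·1813·1202 ≡ 1186 (mod 1903)
Candidate 2: Squares mod 1903: 1199^1≡1199, 1199^2≡836, 1199^4≡495, 1199^8≡1441, 1199^16≡308, 1199^32≡1617, 1199^64≡1870; 97 = 64 + 32 + 1, so 1199^97 ≡ 1870·1617·1199 ≡ 924 (mod 1903)
  → matches H = 924
Candidate 3: Squares mod 1903: 1254^1≡1254, 1254^2≡638, 1254^4≡1705, 1254^8≡1144, 1254^16≡1375, 1254^32≡946, 1254^64≡506; 97 = 64 + 32 + 1, so 1254^97 ≡ 506·946·1254 ≡ 220 (mod 1903)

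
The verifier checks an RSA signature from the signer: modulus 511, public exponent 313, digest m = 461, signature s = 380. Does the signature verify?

does not verify

s^313 mod 511 = 485
The recovered value 485 does not match the digest 461.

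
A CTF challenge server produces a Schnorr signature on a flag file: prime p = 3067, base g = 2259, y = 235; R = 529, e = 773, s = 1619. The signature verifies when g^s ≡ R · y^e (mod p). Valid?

g^s mod p:
2259^2 = 5103081 ≡ 2660
2259^4 ≡ 2660^2 = 7075600 ≡ 31
2259^8 ≡ 31^2 = 961
2259^16 ≡ 961^2 = 923521 ≡ 354
2259^32 ≡ 354^2 = 125316 ≡ 2636
2259^64 ≡ 2636^2 = 6948496 ≡ 1741
2259^128 ≡ 1741^2 = 3031081 ≡ 885
2259^256 ≡ 885^2 = 783225 ≡ 1140
2259^512 ≡ 1140^2 = 1299600 ≡ 2259
2259^1024 ≡ 2259^2 = 5103081 ≡ 2660
1619 = 1024 + 512 + 64 + 16 + 2 + 1, so 2259^1619 ≡ 2660·2259·1741·354·2660·2259 ≡ 1258 (mod 3067)
R · y^e mod p:
235^2 = 55225 ≡ 19
235^4 ≡ 19^2 = 361
235^8 ≡ 361^2 = 130321 ≡ 1507
235^16 ≡ 1507^2 = 2271049 ≡ 1469
235^32 ≡ 1469^2 = 2157961 ≡ 1860
235^64 ≡ 1860^2 = 3459600 ≡ 24
235^128 ≡ 24^2 = 576
235^256 ≡ 576^2 = 331776 ≡ 540
235^512 ≡ 540^2 = 291600 ≡ 235
773 = 512 + 256 + 4 + 1, so 235^773 ≡ 235·540·361·235 ≡ 1991 (mod 3067)
529·1991 = 1053239 ≡ 1258 (mod 3067)
1258 ≡ 1258 (mod 3067); signature holds.

yes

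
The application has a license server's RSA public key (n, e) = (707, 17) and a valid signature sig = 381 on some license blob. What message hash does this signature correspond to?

460

Squares mod 707: sig^1≡381, sig^2≡226, sig^4≡172, sig^8≡597, sig^16≡81
17 = 16 + 1, so sig^17 ≡ 81·381 ≡ 460 (mod 707)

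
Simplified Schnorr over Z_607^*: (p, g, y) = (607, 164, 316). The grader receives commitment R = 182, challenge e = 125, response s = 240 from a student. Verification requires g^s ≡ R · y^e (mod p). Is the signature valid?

g^s mod p:
Squares mod 607: 164^1≡164, 164^2≡188, 164^4≡138, 164^8≡227, 164^16≡541, 164^32≡107, 164^64≡523, 164^128≡379
240 = 128 + 64 + 32 + 16, so 164^240 ≡ 379·523·107·541 ≡ 316 (mod 607)
R · y^e mod p:
Squares mod 607: 316^1≡316, 316^2≡308, 316^4≡172, 316^8≡448, 316^16≡394, 316^32≡451, 316^64≡56
125 = 64 + 32 + 16 + 8 + 4 + 1, so 316^125 ≡ 56·451·394·448·172·316 ≡ 482 (mod 607)
182·482 = 87724 ≡ 316 (mod 607)
316 ≡ 316 (mod 607); signature holds.

valid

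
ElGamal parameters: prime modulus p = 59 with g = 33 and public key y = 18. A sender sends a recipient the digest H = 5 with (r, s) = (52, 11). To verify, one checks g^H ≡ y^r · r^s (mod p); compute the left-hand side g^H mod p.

Squares mod 59: 33^1≡33, 33^2≡27, 33^4≡21
5 = 4 + 1, so 33^5 ≡ 21·33 ≡ 44 (mod 59)

44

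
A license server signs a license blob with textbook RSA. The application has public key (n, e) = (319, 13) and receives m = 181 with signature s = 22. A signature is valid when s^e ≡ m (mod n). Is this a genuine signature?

s^2 ≡ 22^2 = 484 ≡ 165
s^4 ≡ 165^2 = 27225 ≡ 110
s^8 ≡ 110^2 = 12100 ≡ 297
13 = 8 + 4 + 1, so s^13 ≡ 297·110·22 ≡ 33 (mod 319)
33 ≠ 181, so verification fails.

forged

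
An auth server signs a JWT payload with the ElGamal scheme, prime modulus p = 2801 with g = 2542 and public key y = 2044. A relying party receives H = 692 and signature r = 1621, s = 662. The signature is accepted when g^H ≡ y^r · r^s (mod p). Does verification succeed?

fails

Left side g^H mod p:
2542^692 mod 2801 = 1396
Right side y^r · r^s mod p:
2044^1621 mod 2801 = 292
1621^662 mod 2801 = 2121
292·2121 = 619332 ≡ 311 (mod 2801)
1396 ≠ 311, so verification fails.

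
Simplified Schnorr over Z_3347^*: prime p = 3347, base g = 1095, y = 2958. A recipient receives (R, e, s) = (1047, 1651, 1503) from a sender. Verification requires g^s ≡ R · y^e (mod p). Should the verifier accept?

reject

g^s mod p:
1095^2 = 1199025 ≡ 799
1095^4 ≡ 799^2 = 638401 ≡ 2471
1095^8 ≡ 2471^2 = 6105841 ≡ 913
1095^16 ≡ 913^2 = 833569 ≡ 166
1095^32 ≡ 166^2 = 27556 ≡ 780
1095^64 ≡ 780^2 = 608400 ≡ 2593
1095^128 ≡ 2593^2 = 6723649 ≡ 2873
1095^256 ≡ 2873^2 = 8254129 ≡ 427
1095^512 ≡ 427^2 = 182329 ≡ 1591
1095^1024 ≡ 1591^2 = 2531281 ≡ 949
1503 = 1024 + 256 + 128 + 64 + 16 + 8 + 4 + 2 + 1, so 1095^1503 ≡ 949·427·2873·2593·166·913·2471·799·1095 ≡ 2036 (mod 3347)
R · y^e mod p:
2958^2 = 8749764 ≡ 706
2958^4 ≡ 706^2 = 498436 ≡ 3080
2958^8 ≡ 3080^2 = 9486400 ≡ 1002
2958^16 ≡ 1002^2 = 1004004 ≡ 3251
2958^32 ≡ 3251^2 = 10569001 ≡ 2522
2958^64 ≡ 2522^2 = 6360484 ≡ 1184
2958^128 ≡ 1184^2 = 1401856 ≡ 2810
2958^256 ≡ 2810^2 = 7896100 ≡ 527
2958^512 ≡ 527^2 = 277729 ≡ 3275
2958^1024 ≡ 3275^2 = 10725625 ≡ 1837
1651 = 1024 + 512 + 64 + 32 + 16 + 2 + 1, so 2958^1651 ≡ 1837·3275·1184·2522·3251·706·2958 ≡ 2879 (mod 3347)
1047·2879 = 3014313 ≡ 2013 (mod 3347)
2036 ≠ 2013; the check fails.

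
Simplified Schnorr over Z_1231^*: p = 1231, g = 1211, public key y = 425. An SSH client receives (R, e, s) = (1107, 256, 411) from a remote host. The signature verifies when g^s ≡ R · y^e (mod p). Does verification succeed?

passes

g^s mod p:
Squares mod 1231: 1211^1≡1211, 1211^2≡400, 1211^4≡1201, 1211^8≡900, 1211^16≡2, 1211^32≡4, 1211^64≡16, 1211^128≡256, 1211^256≡293
411 = 256 + 128 + 16 + 8 + 2 + 1, so 1211^411 ≡ 293·256·2·900·400·1211 ≡ 1173 (mod 1231)
R · y^e mod p:
Squares mod 1231: 425^1≡425, 425^2≡899, 425^4≡665, 425^8≡296, 425^16≡215, 425^32≡678, 425^64≡521, 425^128≡621, 425^256≡338
425^256 ≡ 338 (mod 1231)
1107·338 = 374166 ≡ 1173 (mod 1231)
1173 ≡ 1173 (mod 1231); signature holds.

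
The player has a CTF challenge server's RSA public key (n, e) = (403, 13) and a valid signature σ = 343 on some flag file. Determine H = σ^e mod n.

70

Squares mod 403: σ^1≡343, σ^2≡376, σ^4≡326, σ^8≡287
13 = 8 + 4 + 1, so σ^13 ≡ 287·326·343 ≡ 70 (mod 403)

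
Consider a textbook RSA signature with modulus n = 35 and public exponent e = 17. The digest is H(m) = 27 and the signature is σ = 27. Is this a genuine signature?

σ^2 ≡ 27^2 = 729 ≡ 29
σ^4 ≡ 29^2 = 841 ≡ 1
σ^8 ≡ 1^2 = 1
σ^16 ≡ 1^2 = 1
17 = 16 + 1, so σ^17 ≡ 1·27 ≡ 27 (mod 35)
27 = H(m), so the signature checks out.

genuine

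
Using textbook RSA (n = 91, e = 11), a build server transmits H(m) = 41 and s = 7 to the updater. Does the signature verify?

s^2 ≡ 7^2 = 49
s^4 ≡ 49^2 = 2401 ≡ 35
s^8 ≡ 35^2 = 1225 ≡ 42
11 = 8 + 2 + 1, so s^11 ≡ 42·49·7 ≡ 28 (mod 91)
28 ≠ 41, so verification fails.

does not verify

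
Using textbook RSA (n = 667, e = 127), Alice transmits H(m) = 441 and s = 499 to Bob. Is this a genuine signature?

Squares mod 667: s^1≡499, s^2≡210, s^4≡78, s^8≡81, s^16≡558, s^32≡542, s^64≡284
127 = 64 + 32 + 16 + 8 + 4 + 2 + 1, so s^127 ≡ 284·542·558·81·78·210·499 ≡ 441 (mod 667)
441 = H(m), so the signature checks out.

genuine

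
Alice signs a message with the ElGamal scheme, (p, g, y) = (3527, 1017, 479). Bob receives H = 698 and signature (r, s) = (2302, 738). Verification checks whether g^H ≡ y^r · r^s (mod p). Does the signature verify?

does not verify

Left side g^H mod p:
1017^2 = 1034289 ≡ 878
1017^4 ≡ 878^2 = 770884 ≡ 1998
1017^8 ≡ 1998^2 = 3992004 ≡ 2967
1017^16 ≡ 2967^2 = 8803089 ≡ 3224
1017^32 ≡ 3224^2 = 10394176 ≡ 107
1017^64 ≡ 107^2 = 11449 ≡ 868
1017^128 ≡ 868^2 = 753424 ≡ 2173
1017^256 ≡ 2173^2 = 4721929 ≡ 2803
1017^512 ≡ 2803^2 = 7856809 ≡ 2180
698 = 512 + 128 + 32 + 16 + 8 + 2, so 1017^698 ≡ 2180·2173·107·3224·2967·878 ≡ 219 (mod 3527)
Right side y^r · r^s mod p:
479^2 = 229441 ≡ 186
479^4 ≡ 186^2 = 34596 ≡ 2853
479^8 ≡ 2853^2 = 8139609 ≡ 2820
479^16 ≡ 2820^2 = 7952400 ≡ 2542
479^32 ≡ 2542^2 = 6461764 ≡ 300
479^64 ≡ 300^2 = 90000 ≡ 1825
479^128 ≡ 1825^2 = 3330625 ≡ 1137
479^256 ≡ 1137^2 = 1292769 ≡ 1887
479^512 ≡ 1887^2 = 3560769 ≡ 2026
479^1024 ≡ 2026^2 = 4104676 ≡ 2775
479^2048 ≡ 2775^2 = 7700625 ≡ 1184
2302 = 2048 + 128 + 64 + 32 + 16 + 8 + 4 + 2, so 479^2302 ≡ 1184·1137·1825·300·2542·2820·2853·186 ≡ 862 (mod 3527)
2302^2 = 5299204 ≡ 1650
2302^4 ≡ 1650^2 = 2722500 ≡ 3183
2302^8 ≡ 3183^2 = 10131489 ≡ 1945
2302^16 ≡ 1945^2 = 3783025 ≡ 2081
2302^32 ≡ 2081^2 = 4330561 ≡ 2932
2302^64 ≡ 2932^2 = 8596624 ≡ 1325
2302^128 ≡ 1325^2 = 1755625 ≡ 2706
2302^256 ≡ 2706^2 = 7322436 ≡ 384
2302^512 ≡ 384^2 = 147456 ≡ 2849
738 = 512 + 128 + 64 + 32 + 2, so 2302^738 ≡ 2849·2706·1325·2932·1650 ≡ 224 (mod 3527)
862·224 = 193088 ≡ 2630 (mod 3527)
219 ≠ 2630, so verification fails.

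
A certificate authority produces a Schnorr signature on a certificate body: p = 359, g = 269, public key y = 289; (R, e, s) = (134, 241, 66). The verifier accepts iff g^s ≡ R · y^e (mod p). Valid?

g^s mod p:
269^66 mod 359 = 47
R · y^e mod p:
289^241 mod 359 = 125
134·125 = 16750 ≡ 236 (mod 359)
47 ≠ 236; the check fails.

no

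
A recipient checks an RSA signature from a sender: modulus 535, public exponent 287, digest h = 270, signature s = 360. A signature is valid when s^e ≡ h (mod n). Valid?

yes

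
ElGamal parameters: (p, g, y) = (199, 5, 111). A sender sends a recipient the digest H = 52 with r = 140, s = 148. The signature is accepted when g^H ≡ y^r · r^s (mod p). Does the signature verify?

Left side g^H mod p:
5^52 mod 199 = 90
Right side y^r · r^s mod p:
111^140 mod 199 = 140
140^148 mod 199 = 157
140·157 = 21980 ≡ 90 (mod 199)
90 ≡ 90 (mod 199), so the signature is genuine.

verifies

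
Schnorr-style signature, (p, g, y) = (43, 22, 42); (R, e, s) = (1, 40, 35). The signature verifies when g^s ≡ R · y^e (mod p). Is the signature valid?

invalid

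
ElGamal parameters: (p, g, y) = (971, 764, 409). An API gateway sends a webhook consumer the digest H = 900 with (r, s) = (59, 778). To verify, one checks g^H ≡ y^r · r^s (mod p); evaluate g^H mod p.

418

764^2 = 583696 ≡ 125
764^4 ≡ 125^2 = 15625 ≡ 89
764^8 ≡ 89^2 = 7921 ≡ 153
764^16 ≡ 153^2 = 23409 ≡ 105
764^32 ≡ 105^2 = 11025 ≡ 344
764^64 ≡ 344^2 = 118336 ≡ 845
764^128 ≡ 845^2 = 714025 ≡ 340
764^256 ≡ 340^2 = 115600 ≡ 51
764^512 ≡ 51^2 = 2601 ≡ 659
900 = 512 + 256 + 128 + 4, so 764^900 ≡ 659·51·340·89 ≡ 418 (mod 971)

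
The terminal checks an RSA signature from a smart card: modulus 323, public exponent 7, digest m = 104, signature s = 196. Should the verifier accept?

s^2 ≡ 196^2 = 38416 ≡ 302
s^4 ≡ 302^2 = 91204 ≡ 118
7 = 4 + 2 + 1, so s^7 ≡ 118·302·196 ≡ 104 (mod 323)
104 = m, so the signature checks out.

accept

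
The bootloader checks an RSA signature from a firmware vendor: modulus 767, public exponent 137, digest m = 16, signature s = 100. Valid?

s^2 ≡ 100^2 = 10000 ≡ 29
s^4 ≡ 29^2 = 841 ≡ 74
s^8 ≡ 74^2 = 5476 ≡ 107
s^16 ≡ 107^2 = 11449 ≡ 711
s^32 ≡ 711^2 = 505521 ≡ 68
s^64 ≡ 68^2 = 4624 ≡ 22
s^128 ≡ 22^2 = 484
137 = 128 + 8 + 1, so s^137 ≡ 484·107·100 ≡ 16 (mod 767)
s^137 mod 767 = 16 matches m.

yes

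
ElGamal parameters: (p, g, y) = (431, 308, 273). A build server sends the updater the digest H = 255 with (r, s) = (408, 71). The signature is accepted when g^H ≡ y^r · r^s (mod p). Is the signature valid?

valid

Left side g^H mod p:
308^2 = 94864 ≡ 44
308^4 ≡ 44^2 = 1936 ≡ 212
308^8 ≡ 212^2 = 44944 ≡ 120
308^16 ≡ 120^2 = 14400 ≡ 177
308^32 ≡ 177^2 = 31329 ≡ 297
308^64 ≡ 297^2 = 88209 ≡ 285
308^128 ≡ 285^2 = 81225 ≡ 197
255 = 128 + 64 + 32 + 16 + 8 + 4 + 2 + 1, so 308^255 ≡ 197·285·297·177·120·212·44·308 ≡ 133 (mod 431)
Right side y^r · r^s mod p:
273^2 = 74529 ≡ 397
273^4 ≡ 397^2 = 157609 ≡ 294
273^8 ≡ 294^2 = 86436 ≡ 236
273^16 ≡ 236^2 = 55696 ≡ 97
273^32 ≡ 97^2 = 9409 ≡ 358
273^64 ≡ 358^2 = 128164 ≡ 157
273^128 ≡ 157^2 = 24649 ≡ 82
273^256 ≡ 82^2 = 6724 ≡ 259
408 = 256 + 128 + 16 + 8, so 273^408 ≡ 259·82·97·236 ≡ 228 (mod 431)
408^2 = 166464 ≡ 98
408^4 ≡ 98^2 = 9604 ≡ 122
408^8 ≡ 122^2 = 14884 ≡ 230
408^16 ≡ 230^2 = 52900 ≡ 318
408^32 ≡ 318^2 = 101124 ≡ 270
408^64 ≡ 270^2 = 72900 ≡ 61
71 = 64 + 4 + 2 + 1, so 408^71 ≡ 61·122·98·408 ≡ 252 (mod 431)
228·252 = 57456 ≡ 133 (mod 431)
133 ≡ 133 (mod 431), so the signature is genuine.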